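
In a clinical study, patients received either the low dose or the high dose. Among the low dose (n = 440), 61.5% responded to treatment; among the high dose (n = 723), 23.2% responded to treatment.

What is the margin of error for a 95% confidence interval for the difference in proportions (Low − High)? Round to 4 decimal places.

0.0549

Each SE is √(p̂(1−p̂)/n): √(0.6150·0.3850/440) = 0.02320 and √(0.2320·0.7680/723) = 0.01570.
SE(p̂₁ − p̂₂) = √(SE₁² + SE₂²) = √(0.00053824 + 0.00024649) = 0.02801, since the two samples are independent.
At 95% confidence z* = 1.960; margin = 1.960 × 0.02801 = 0.05490.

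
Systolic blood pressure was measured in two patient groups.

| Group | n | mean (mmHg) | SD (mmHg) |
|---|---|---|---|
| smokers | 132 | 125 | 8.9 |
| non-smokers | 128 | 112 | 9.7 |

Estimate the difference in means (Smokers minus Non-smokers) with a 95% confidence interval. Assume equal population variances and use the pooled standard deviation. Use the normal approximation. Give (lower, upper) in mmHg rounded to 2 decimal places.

(10.74, 15.26)

Pooled variance s_p² = [131·8.9² + 127·9.7²] / (132+128−2) = 86.5347, so s_p = 9.3024.
SE_diff = s_p·√(1/n₁ + 1/n₂) = 9.3024·√(1/132 + 1/128) = 1.1540.
z* = 1.960; margin = 1.960 × 1.1540 = 2.2618.
Difference = 125 − 112 = 13.0000.
13.0000 ± 2.2618 → (10.74, 15.26).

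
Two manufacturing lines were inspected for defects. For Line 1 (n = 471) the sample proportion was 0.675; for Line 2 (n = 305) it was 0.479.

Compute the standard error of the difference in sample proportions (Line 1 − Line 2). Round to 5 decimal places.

0.03583

SE₁ = √(p̂₁(1−p̂₁)/n₁) = √(0.6750·0.3250/471) = 0.02158; SE₂ = √(0.4790·0.5210/305) = 0.02860.
Independent samples: SE of the difference = √(SE₁² + SE₂²) = √(0.0004656964 + 0.00081796) = 0.03583.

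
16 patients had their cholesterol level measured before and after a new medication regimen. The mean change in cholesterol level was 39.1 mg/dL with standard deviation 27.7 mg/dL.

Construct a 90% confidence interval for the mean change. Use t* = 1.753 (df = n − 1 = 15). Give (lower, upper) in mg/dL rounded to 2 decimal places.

(26.96, 51.24)

Paired design: SE = s_d/√n = 27.7/√16 = 6.9250.
t* = 1.753; margin of error = 1.753 × 6.9250 = 12.1395.
39.1 ± 12.1395 → (26.96, 51.24).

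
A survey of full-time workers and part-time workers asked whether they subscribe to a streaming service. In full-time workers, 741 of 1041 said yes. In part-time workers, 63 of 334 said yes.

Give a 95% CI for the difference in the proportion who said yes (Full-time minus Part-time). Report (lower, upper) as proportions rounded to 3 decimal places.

(0.473, 0.573)

First, p̂₁ = 741/1041 = 0.7118; p̂₂ = 63/334 = 0.1886.
The two standard errors are √(0.7118×0.2882/1041) = 0.01404 and √(0.1886×0.8114/334) = 0.02140.
Because the samples are independent, SE_diff = √(0.01404² + 0.02140²) = 0.02559.
Using z* = 1.960 for 95%, ME = 1.960 × 0.02559 = 0.05016.
p̂₁ − p̂₂ = 0.5232; interval 0.5232 ± 0.05016 gives (0.473, 0.573).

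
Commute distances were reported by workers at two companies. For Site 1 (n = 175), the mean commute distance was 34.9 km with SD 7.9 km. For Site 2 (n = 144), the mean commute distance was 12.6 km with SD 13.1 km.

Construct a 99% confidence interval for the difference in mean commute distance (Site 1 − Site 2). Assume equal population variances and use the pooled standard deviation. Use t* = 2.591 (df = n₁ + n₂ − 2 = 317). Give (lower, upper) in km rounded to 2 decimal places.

(19.22, 25.38)

Pooled variance s_p² = [174·7.9² + 143·13.1²] / (175+144−2) = 111.6706, so s_p = 10.5674.
SE_diff = s_p·√(1/n₁ + 1/n₂) = 10.5674·√(1/175 + 1/144) = 1.1889.
t* = 2.591; margin = 2.591 × 1.1889 = 3.0804.
Difference = 34.9 − 12.6 = 22.3000.
22.3000 ± 3.0804 → (19.22, 25.38).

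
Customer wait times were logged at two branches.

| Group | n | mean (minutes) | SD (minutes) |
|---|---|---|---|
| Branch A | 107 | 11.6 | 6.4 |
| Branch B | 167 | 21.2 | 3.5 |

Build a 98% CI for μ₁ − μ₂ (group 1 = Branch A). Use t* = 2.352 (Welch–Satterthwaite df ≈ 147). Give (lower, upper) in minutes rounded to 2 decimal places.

Per-group SEs: s₁/√n₁ = 6.4/√107 = 0.6187, s₂/√n₂ = 3.5/√167 = 0.2708.
Unpooled SE of the difference: √(0.38278969 + 0.07333264) = 0.6754.
Margin of error = t* · SE = 2.352 × 0.6754 = 1.5885.
x̄₁ − x̄₂ = 11.6 − 21.2 = -9.6000.
CI: -9.6000 ± 1.5885 = (-11.19, -8.01).

(-11.19, -8.01)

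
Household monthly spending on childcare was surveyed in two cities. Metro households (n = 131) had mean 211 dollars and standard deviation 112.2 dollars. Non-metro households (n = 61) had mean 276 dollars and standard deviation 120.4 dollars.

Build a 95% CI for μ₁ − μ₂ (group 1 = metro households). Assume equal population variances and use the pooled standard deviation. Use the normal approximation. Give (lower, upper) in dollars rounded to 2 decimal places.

s_p = √[((n₁−1)s₁² + (n₂−1)s₂²)/(n₁+n₂−2)] = √[(130·112.2² + 60·120.4²)/190] = 114.8527.
SE = 114.8527·√(1/131 + 1/61) = 17.8029.
With z* = 1.960, margin = 1.960 × 17.8029 = 34.8937.
x̄₁ − x̄₂ = 211 − 276 = -65.0000; interval -65.0000 ± 34.8937 = (-99.89, -30.11).

(-99.89, -30.11)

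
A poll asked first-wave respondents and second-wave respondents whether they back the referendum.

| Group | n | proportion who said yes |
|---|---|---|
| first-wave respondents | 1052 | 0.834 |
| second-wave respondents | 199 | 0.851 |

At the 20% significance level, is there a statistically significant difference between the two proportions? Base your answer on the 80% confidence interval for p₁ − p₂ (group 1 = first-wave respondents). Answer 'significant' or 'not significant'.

not significant

SE₁ = √(p̂₁(1−p̂₁)/n₁) = √(0.8340·0.1660/1052) = 0.01147; SE₂ = √(0.8510·0.1490/199) = 0.02524.
Independent samples: SE of the difference = √(SE₁² + SE₂²) = √(0.0001315609 + 0.0006370576) = 0.02772.
z* for 80% confidence is 1.282, so the margin of error is 1.282 × 0.02772 = 0.03554.
Point estimate p̂₁ − p̂₂ = 0.8340 − 0.8510 = -0.0170.
-0.0170 ± 0.03554 → (-0.05254, 0.01854).
The interval (-0.05254, 0.01854) contains 0, so the difference is not significant.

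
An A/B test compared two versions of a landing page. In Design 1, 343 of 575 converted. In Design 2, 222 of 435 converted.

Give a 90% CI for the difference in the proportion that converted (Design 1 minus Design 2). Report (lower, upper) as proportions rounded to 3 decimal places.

First, p̂₁ = 343/575 = 0.5965; p̂₂ = 222/435 = 0.5103.
The two standard errors are √(0.5965×0.4035/575) = 0.02046 and √(0.5103×0.4897/435) = 0.02397.
Because the samples are independent, SE_diff = √(0.02046² + 0.02397²) = 0.03151.
Using z* = 1.645 for 90%, ME = 1.645 × 0.03151 = 0.05183.
p̂₁ − p̂₂ = 0.0862; interval 0.0862 ± 0.05183 gives (0.034, 0.138).

(0.034, 0.138)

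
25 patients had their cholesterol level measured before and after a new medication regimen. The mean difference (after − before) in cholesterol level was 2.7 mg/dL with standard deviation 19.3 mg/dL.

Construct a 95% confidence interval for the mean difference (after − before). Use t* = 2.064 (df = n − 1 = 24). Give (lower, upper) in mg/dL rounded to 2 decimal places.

Paired design: SE = s_d/√n = 19.3/√25 = 3.8600.
t* = 2.064; margin of error = 2.064 × 3.8600 = 7.9670.
2.7 ± 7.9670 → (-5.27, 10.67).

(-5.27, 10.67)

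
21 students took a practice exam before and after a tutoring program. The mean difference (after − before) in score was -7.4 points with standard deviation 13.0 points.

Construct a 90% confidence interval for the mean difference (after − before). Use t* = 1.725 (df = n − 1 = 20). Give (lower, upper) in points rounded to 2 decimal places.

(-12.29, -2.51)

This is a matched-pairs design, so SE = s_d/√n = 13.0/√21 = 2.8368.
Margin = 1.725 × 2.8368 = 4.8935; the interval is -7.4 ± 4.8935 = (-12.29, -2.51).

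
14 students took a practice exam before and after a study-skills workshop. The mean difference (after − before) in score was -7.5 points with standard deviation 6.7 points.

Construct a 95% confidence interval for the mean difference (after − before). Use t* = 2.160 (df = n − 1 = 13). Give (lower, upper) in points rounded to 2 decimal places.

(-11.37, -3.63)

This is a matched-pairs design, so SE = s_d/√n = 6.7/√14 = 1.7907.
Margin = 2.160 × 1.7907 = 3.8679; the interval is -7.5 ± 3.8679 = (-11.37, -3.63).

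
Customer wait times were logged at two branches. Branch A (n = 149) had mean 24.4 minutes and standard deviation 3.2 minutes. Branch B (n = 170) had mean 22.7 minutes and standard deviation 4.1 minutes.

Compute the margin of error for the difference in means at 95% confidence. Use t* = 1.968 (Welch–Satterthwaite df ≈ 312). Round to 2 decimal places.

SE₁ = s₁/√n₁ = 3.2/√149 = 0.2622; SE₂ = 4.1/√170 = 0.3145.
Independent samples, unequal variances: SE_diff = √(SE₁² + SE₂²) = √(0.06874884 + 0.09891025) = 0.4095.
t* = 1.968, so margin of error = 1.968 × 0.4095 = 0.8059.

0.81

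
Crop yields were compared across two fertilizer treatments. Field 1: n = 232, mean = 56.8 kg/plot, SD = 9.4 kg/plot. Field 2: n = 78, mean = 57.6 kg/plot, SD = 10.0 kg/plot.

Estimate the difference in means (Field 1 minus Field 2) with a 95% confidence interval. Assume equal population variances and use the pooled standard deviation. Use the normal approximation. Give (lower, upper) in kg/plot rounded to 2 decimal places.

s_p = √[((n₁−1)s₁² + (n₂−1)s₂²)/(n₁+n₂−2)] = √[(231·9.4² + 77·10.0²)/308] = 9.5535.
SE = 9.5535·√(1/232 + 1/78) = 1.2504.
With z* = 1.960, margin = 1.960 × 1.2504 = 2.4508.
x̄₁ − x̄₂ = 56.8 − 57.6 = -0.8000; interval -0.8000 ± 2.4508 = (-3.25, 1.65).

(-3.25, 1.65)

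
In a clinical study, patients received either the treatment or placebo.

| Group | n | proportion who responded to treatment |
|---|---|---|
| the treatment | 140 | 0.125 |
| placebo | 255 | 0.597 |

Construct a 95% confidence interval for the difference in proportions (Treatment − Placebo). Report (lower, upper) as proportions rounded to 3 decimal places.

SE₁ = √(p̂₁(1−p̂₁)/n₁) = √(0.1250·0.8750/140) = 0.02795; SE₂ = √(0.5970·0.4030/255) = 0.03072.
Independent samples: SE of the difference = √(SE₁² + SE₂²) = √(0.0007812025 + 0.0009437184) = 0.04153.
z* for 95% confidence is 1.960, so the margin of error is 1.960 × 0.04153 = 0.08140.
Point estimate p̂₁ − p̂₂ = 0.1250 − 0.5970 = -0.4720.
-0.4720 ± 0.08140 → (-0.553, -0.391).

(-0.553, -0.391)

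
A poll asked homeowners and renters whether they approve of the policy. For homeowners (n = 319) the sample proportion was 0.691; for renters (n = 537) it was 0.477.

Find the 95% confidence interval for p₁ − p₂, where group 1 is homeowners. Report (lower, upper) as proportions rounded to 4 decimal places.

The two standard errors are √(0.6910×0.3090/319) = 0.02587 and √(0.4770×0.5230/537) = 0.02155.
Because the samples are independent, SE_diff = √(0.02587² + 0.02155²) = 0.03367.
Using z* = 1.960 for 95%, ME = 1.960 × 0.03367 = 0.06599.
p̂₁ − p̂₂ = 0.2140; interval 0.2140 ± 0.06599 gives (0.1480, 0.2800).

(0.1480, 0.2800)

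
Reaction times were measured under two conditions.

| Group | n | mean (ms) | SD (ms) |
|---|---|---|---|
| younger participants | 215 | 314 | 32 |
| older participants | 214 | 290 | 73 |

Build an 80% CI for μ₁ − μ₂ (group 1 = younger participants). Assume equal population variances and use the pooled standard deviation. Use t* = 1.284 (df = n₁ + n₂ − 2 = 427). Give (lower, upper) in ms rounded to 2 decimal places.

(17.02, 30.98)

s_p = √[((n₁−1)s₁² + (n₂−1)s₂²)/(n₁+n₂−2)] = √[(214·32² + 213·73²)/427] = 56.3157.
SE = 56.3157·√(1/215 + 1/214) = 5.4379.
With t* = 1.284, margin = 1.284 × 5.4379 = 6.9823.
x̄₁ − x̄₂ = 314 − 290 = 24.0000; interval 24.0000 ± 6.9823 = (17.02, 30.98).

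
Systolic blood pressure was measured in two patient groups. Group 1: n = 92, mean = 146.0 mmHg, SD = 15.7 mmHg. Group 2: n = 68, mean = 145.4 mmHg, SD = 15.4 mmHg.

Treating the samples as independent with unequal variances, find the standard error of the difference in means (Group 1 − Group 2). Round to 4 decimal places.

SE₁ = s₁/√n₁ = 15.7/√92 = 1.6368; SE₂ = 15.4/√68 = 1.8675.
Independent samples, unequal variances: SE_diff = √(SE₁² + SE₂²) = √(2.67911424 + 3.48755625) = 2.4833.

2.4833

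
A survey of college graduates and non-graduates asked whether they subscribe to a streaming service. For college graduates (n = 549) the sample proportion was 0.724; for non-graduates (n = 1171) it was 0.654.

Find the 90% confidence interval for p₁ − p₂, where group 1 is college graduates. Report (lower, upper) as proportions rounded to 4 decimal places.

The two standard errors are √(0.7240×0.2760/549) = 0.01908 and √(0.6540×0.3460/1171) = 0.01390.
Because the samples are independent, SE_diff = √(0.01908² + 0.01390²) = 0.02361.
Using z* = 1.645 for 90%, ME = 1.645 × 0.02361 = 0.03884.
p̂₁ − p̂₂ = 0.0700; interval 0.0700 ± 0.03884 gives (0.0312, 0.1088).

(0.0312, 0.1088)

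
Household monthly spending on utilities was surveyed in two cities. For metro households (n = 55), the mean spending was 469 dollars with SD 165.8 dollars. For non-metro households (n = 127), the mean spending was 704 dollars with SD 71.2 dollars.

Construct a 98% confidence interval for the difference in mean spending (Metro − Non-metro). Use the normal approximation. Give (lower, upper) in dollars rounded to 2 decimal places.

(-289.04, -180.96)

SE₁ = s₁/√n₁ = 165.8/√55 = 22.3565; SE₂ = 71.2/√127 = 6.3180.
Independent samples, unequal variances: SE_diff = √(SE₁² + SE₂²) = √(499.81309225 + 39.917124) = 23.2321.
z* = 2.326, so margin of error = 2.326 × 23.2321 = 54.0379.
Difference in means = 469 − 704 = -235.0000.
-235.0000 ± 54.0379 → (-289.04, -180.96).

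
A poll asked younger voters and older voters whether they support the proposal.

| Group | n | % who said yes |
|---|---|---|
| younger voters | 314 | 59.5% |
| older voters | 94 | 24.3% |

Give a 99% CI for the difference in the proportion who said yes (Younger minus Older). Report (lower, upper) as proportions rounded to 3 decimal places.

(0.218, 0.486)

SE₁ = √(p̂₁(1−p̂₁)/n₁) = √(0.5950·0.4050/314) = 0.02770; SE₂ = √(0.2430·0.7570/94) = 0.04424.
Independent samples: SE of the difference = √(SE₁² + SE₂²) = √(0.00076729 + 0.0019571776) = 0.05220.
z* for 99% confidence is 2.576, so the margin of error is 2.576 × 0.05220 = 0.13447.
Point estimate p̂₁ − p̂₂ = 0.5950 − 0.2430 = 0.3520.
0.3520 ± 0.13447 → (0.218, 0.486).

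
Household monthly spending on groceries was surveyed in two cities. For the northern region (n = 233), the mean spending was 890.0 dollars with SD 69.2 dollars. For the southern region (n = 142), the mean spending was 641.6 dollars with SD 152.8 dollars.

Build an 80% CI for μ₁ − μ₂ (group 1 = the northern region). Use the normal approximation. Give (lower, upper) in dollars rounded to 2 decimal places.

(230.96, 265.84)

Standard errors of each mean: 69.2/√233 = 4.5334 and 152.8/√142 = 12.8227.
SE(x̄₁ − x̄₂) = √(4.5334² + 12.8227²) = 13.6005 for independent samples with unequal variances.
With z* = 1.282, the margin is 1.282 × 13.6005 = 17.4358.
x̄₁ − x̄₂ = 890.0 − 641.6 = 248.4000; the interval is 248.4000 ± 17.4358 = (230.96, 265.84).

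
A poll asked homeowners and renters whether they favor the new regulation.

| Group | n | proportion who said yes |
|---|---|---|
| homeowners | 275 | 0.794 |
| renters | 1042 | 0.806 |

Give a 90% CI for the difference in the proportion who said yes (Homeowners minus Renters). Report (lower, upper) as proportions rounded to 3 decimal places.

(-0.057, 0.033)

Each SE is √(p̂(1−p̂)/n): √(0.7940·0.2060/275) = 0.02439 and √(0.8060·0.1940/1042) = 0.01225.
SE(p̂₁ − p̂₂) = √(SE₁² + SE₂²) = √(0.0005948721 + 0.0001500625) = 0.02729, since the two samples are independent.
At 90% confidence z* = 1.645; margin = 1.645 × 0.02729 = 0.04489.
The difference is 0.7940 − 0.8060 = -0.0120, so the interval is -0.0120 ± 0.04489 = (-0.057, 0.033).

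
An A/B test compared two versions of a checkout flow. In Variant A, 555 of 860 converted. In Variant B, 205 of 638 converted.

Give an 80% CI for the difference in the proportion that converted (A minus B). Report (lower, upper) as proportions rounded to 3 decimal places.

p̂₁ = 555/860 = 0.6453 and p̂₂ = 205/638 = 0.3213.
SE₁ = √(p̂₁(1−p̂₁)/n₁) = √(0.6453·0.3547/860) = 0.01631; SE₂ = √(0.3213·0.6787/638) = 0.01849.
Independent samples: SE of the difference = √(SE₁² + SE₂²) = √(0.0002660161 + 0.0003418801) = 0.02466.
z* for 80% confidence is 1.282, so the margin of error is 1.282 × 0.02466 = 0.03161.
Point estimate p̂₁ − p̂₂ = 0.6453 − 0.3213 = 0.3240.
0.3240 ± 0.03161 → (0.292, 0.356).

(0.292, 0.356)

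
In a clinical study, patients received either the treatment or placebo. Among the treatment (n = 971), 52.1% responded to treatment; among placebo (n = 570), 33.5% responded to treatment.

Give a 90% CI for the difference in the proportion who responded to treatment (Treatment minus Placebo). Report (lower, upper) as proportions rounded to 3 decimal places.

Each SE is √(p̂(1−p̂)/n): √(0.5210·0.4790/971) = 0.01603 and √(0.3350·0.6650/570) = 0.01977.
SE(p̂₁ − p̂₂) = √(SE₁² + SE₂²) = √(0.0002569609 + 0.0003908529) = 0.02545, since the two samples are independent.
At 90% confidence z* = 1.645; margin = 1.645 × 0.02545 = 0.04187.
The difference is 0.5210 − 0.3350 = 0.1860, so the interval is 0.1860 ± 0.04187 = (0.144, 0.228).

(0.144, 0.228)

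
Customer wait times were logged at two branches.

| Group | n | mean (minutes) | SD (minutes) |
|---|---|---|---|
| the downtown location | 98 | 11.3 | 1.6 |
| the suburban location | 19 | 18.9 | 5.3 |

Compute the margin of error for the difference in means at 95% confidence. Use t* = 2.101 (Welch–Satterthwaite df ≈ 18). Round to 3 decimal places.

Per-group SEs: s₁/√n₁ = 1.6/√98 = 0.1616, s₂/√n₂ = 5.3/√19 = 1.2159.
Unpooled SE of the difference: √(0.02611456 + 1.47841281) = 1.2266.
Margin of error = t* · SE = 2.101 × 1.2266 = 2.5771.

2.577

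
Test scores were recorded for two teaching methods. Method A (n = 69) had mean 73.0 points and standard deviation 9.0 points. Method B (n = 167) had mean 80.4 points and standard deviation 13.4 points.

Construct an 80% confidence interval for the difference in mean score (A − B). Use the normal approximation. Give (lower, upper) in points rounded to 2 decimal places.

Per-group SEs: s₁/√n₁ = 9.0/√69 = 1.0835, s₂/√n₂ = 13.4/√167 = 1.0369.
Unpooled SE of the difference: √(1.17397225 + 1.07516161) = 1.4997.
Margin of error = z* · SE = 1.282 × 1.4997 = 1.9226.
x̄₁ − x̄₂ = 73.0 − 80.4 = -7.4000.
CI: -7.4000 ± 1.9226 = (-9.32, -5.48).

(-9.32, -5.48)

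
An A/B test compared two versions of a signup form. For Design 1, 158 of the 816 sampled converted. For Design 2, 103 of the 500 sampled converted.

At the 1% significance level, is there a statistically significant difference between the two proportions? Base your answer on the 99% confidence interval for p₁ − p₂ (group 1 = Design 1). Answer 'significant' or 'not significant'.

Sample proportions: 158/816 = 0.1936, 103/500 = 0.2060.
Each SE is √(p̂(1−p̂)/n): √(0.1936·0.8064/816) = 0.01383 and √(0.2060·0.7940/500) = 0.01809.
SE(p̂₁ − p̂₂) = √(SE₁² + SE₂²) = √(0.0001912689 + 0.0003272481) = 0.02277, since the two samples are independent.
At 99% confidence z* = 2.576; margin = 2.576 × 0.02277 = 0.05866.
The difference is 0.1936 − 0.2060 = -0.0124, so the interval is -0.0124 ± 0.05866 = (-0.07106, 0.04626).
The interval (-0.07106, 0.04626) contains 0, so the difference is not significant.

not significant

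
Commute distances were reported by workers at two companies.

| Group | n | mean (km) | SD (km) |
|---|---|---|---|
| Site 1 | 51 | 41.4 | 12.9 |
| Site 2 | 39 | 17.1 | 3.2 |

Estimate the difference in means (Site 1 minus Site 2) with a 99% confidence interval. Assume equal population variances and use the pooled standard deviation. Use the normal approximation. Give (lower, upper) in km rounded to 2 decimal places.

Pooled variance s_p² = [50·12.9² + 38·3.2²] / (51+39−2) = 98.9730, so s_p = 9.9485.
SE_diff = s_p·√(1/n₁ + 1/n₂) = 9.9485·√(1/51 + 1/39) = 2.1162.
z* = 2.576; margin = 2.576 × 2.1162 = 5.4513.
Difference = 41.4 − 17.1 = 24.3000.
24.3000 ± 5.4513 → (18.85, 29.75).

(18.85, 29.75)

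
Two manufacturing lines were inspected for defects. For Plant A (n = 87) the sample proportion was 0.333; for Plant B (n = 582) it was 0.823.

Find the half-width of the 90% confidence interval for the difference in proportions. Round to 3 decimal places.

0.087

Each SE is √(p̂(1−p̂)/n): √(0.3330·0.6670/87) = 0.05053 and √(0.8230·0.1770/582) = 0.01582.
SE(p̂₁ − p̂₂) = √(SE₁² + SE₂²) = √(0.0025532809 + 0.0002502724) = 0.05295, since the two samples are independent.
At 90% confidence z* = 1.645; margin = 1.645 × 0.05295 = 0.08710.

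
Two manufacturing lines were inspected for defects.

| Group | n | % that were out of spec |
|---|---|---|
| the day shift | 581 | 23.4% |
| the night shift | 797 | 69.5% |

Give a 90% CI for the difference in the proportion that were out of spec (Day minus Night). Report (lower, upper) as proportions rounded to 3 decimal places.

(-0.500, -0.422)

SE₁ = √(p̂₁(1−p̂₁)/n₁) = √(0.2340·0.7660/581) = 0.01756; SE₂ = √(0.6950·0.3050/797) = 0.01631.
Independent samples: SE of the difference = √(SE₁² + SE₂²) = √(0.0003083536 + 0.0002660161) = 0.02397.
z* for 90% confidence is 1.645, so the margin of error is 1.645 × 0.02397 = 0.03943.
Point estimate p̂₁ − p̂₂ = 0.2340 − 0.6950 = -0.4610.
-0.4610 ± 0.03943 → (-0.500, -0.422).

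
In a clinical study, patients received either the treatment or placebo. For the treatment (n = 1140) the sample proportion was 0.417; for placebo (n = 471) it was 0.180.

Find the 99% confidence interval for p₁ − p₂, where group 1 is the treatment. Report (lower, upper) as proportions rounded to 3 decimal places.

(0.178, 0.296)

Each SE is √(p̂(1−p̂)/n): √(0.4170·0.5830/1140) = 0.01460 and √(0.1800·0.8200/471) = 0.01770.
SE(p̂₁ − p̂₂) = √(SE₁² + SE₂²) = √(0.00021316 + 0.00031329) = 0.02294, since the two samples are independent.
At 99% confidence z* = 2.576; margin = 2.576 × 0.02294 = 0.05909.
The difference is 0.4170 − 0.1800 = 0.2370, so the interval is 0.2370 ± 0.05909 = (0.178, 0.296).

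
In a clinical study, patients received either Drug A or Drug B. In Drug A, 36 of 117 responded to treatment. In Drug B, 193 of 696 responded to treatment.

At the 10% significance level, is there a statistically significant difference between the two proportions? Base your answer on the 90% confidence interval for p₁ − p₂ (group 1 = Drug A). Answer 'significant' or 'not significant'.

p̂₁ = 36/117 = 0.3077 and p̂₂ = 193/696 = 0.2773.
SE₁ = √(p̂₁(1−p̂₁)/n₁) = √(0.3077·0.6923/117) = 0.04267; SE₂ = √(0.2773·0.7227/696) = 0.01697.
Independent samples: SE of the difference = √(SE₁² + SE₂²) = √(0.0018207289 + 0.0002879809) = 0.04592.
z* for 90% confidence is 1.645, so the margin of error is 1.645 × 0.04592 = 0.07554.
Point estimate p̂₁ − p̂₂ = 0.3077 − 0.2773 = 0.0304.
0.0304 ± 0.07554 → (-0.04514, 0.10594).
The interval (-0.04514, 0.10594) contains 0, so the difference is not significant.

not significant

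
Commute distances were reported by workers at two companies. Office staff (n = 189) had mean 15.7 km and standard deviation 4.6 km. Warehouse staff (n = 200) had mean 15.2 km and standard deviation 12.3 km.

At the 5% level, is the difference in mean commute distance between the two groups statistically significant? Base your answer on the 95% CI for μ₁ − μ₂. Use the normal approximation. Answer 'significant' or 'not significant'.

not significant

Standard errors of each mean: 4.6/√189 = 0.3346 and 12.3/√200 = 0.8697.
SE(x̄₁ − x̄₂) = √(0.3346² + 0.8697²) = 0.9318 for independent samples with unequal variances.
With z* = 1.960, the margin is 1.960 × 0.9318 = 1.8263.
x̄₁ − x̄₂ = 15.7 − 15.2 = 0.5000; the interval is 0.5000 ± 1.8263 = (-1.3263, 2.3263).
The interval (-1.3263, 2.3263) contains 0, so the difference is not significant.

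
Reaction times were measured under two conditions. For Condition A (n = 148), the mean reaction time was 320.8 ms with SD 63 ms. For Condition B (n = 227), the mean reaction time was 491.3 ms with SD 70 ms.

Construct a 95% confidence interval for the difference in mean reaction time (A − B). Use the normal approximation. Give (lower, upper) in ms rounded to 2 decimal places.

(-184.14, -156.86)

Per-group SEs: s₁/√n₁ = 63/√148 = 5.1786, s₂/√n₂ = 70/√227 = 4.6461.
Unpooled SE of the difference: √(26.81789796 + 21.58624521) = 6.9573.
Margin of error = z* · SE = 1.960 × 6.9573 = 13.6363.
x̄₁ − x̄₂ = 320.8 − 491.3 = -170.5000.
CI: -170.5000 ± 13.6363 = (-184.14, -156.86).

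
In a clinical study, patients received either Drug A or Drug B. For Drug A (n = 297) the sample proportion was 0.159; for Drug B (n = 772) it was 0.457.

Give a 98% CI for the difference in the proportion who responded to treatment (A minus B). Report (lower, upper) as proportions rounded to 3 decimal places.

(-0.363, -0.233)

Each SE is √(p̂(1−p̂)/n): √(0.1590·0.8410/297) = 0.02122 and √(0.4570·0.5430/772) = 0.01793.
SE(p̂₁ − p̂₂) = √(SE₁² + SE₂²) = √(0.0004502884 + 0.0003214849) = 0.02778, since the two samples are independent.
At 98% confidence z* = 2.326; margin = 2.326 × 0.02778 = 0.06462.
The difference is 0.1590 − 0.4570 = -0.2980, so the interval is -0.2980 ± 0.06462 = (-0.363, -0.233).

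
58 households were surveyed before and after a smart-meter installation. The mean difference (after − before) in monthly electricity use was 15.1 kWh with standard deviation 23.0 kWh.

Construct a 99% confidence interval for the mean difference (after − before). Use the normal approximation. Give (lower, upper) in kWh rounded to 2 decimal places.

This is a matched-pairs design, so SE = s_d/√n = 23.0/√58 = 3.0200.
Margin = 2.576 × 3.0200 = 7.7795; the interval is 15.1 ± 7.7795 = (7.32, 22.88).

(7.32, 22.88)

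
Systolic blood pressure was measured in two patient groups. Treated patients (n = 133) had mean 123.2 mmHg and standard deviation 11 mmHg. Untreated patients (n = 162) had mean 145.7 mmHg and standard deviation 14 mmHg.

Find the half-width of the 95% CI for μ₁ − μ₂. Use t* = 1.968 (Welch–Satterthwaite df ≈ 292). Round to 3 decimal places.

2.865

Standard errors of each mean: 11/√133 = 0.9538 and 14/√162 = 1.0999.
SE(x̄₁ − x̄₂) = √(0.9538² + 1.0999²) = 1.4559 for independent samples with unequal variances.
With t* = 1.968, the margin is 1.968 × 1.4559 = 2.8652.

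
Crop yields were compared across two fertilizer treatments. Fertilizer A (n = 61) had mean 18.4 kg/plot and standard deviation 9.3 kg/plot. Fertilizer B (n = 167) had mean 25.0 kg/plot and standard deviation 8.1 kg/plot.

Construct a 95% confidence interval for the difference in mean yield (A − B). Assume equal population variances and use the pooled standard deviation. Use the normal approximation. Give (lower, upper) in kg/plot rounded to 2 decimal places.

(-9.07, -4.13)

Pooled variance s_p² = [60·9.3² + 166·8.1²] / (61+167−2) = 71.1534, so s_p = 8.4352.
SE_diff = s_p·√(1/n₁ + 1/n₂) = 8.4352·√(1/61 + 1/167) = 1.2619.
z* = 1.960; margin = 1.960 × 1.2619 = 2.4733.
Difference = 18.4 − 25.0 = -6.6000.
-6.6000 ± 2.4733 → (-9.07, -4.13).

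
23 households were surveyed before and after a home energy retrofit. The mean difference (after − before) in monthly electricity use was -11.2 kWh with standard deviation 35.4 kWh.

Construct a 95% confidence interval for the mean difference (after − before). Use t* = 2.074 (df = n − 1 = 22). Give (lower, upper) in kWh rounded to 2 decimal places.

(-26.51, 4.11)

Paired design: SE = s_d/√n = 35.4/√23 = 7.3814.
t* = 2.074; margin of error = 2.074 × 7.3814 = 15.3090.
-11.2 ± 15.3090 → (-26.51, 4.11).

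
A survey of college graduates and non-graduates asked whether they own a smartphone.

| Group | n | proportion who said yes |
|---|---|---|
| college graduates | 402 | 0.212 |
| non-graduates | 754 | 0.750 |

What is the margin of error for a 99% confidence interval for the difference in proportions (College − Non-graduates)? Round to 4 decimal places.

The two standard errors are √(0.2120×0.7880/402) = 0.02039 and √(0.7500×0.2500/754) = 0.01577.
Because the samples are independent, SE_diff = √(0.02039² + 0.01577²) = 0.02578.
Using z* = 2.576 for 99%, ME = 2.576 × 0.02578 = 0.06641.

0.0664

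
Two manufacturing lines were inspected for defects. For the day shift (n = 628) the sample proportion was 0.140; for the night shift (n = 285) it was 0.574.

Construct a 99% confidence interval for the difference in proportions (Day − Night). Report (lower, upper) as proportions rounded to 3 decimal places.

SE₁ = √(p̂₁(1−p̂₁)/n₁) = √(0.1400·0.8600/628) = 0.01385; SE₂ = √(0.5740·0.4260/285) = 0.02929.
Independent samples: SE of the difference = √(SE₁² + SE₂²) = √(0.0001918225 + 0.0008579041) = 0.03240.
z* for 99% confidence is 2.576, so the margin of error is 2.576 × 0.03240 = 0.08346.
Point estimate p̂₁ − p̂₂ = 0.1400 − 0.5740 = -0.4340.
-0.4340 ± 0.08346 → (-0.517, -0.351).

(-0.517, -0.351)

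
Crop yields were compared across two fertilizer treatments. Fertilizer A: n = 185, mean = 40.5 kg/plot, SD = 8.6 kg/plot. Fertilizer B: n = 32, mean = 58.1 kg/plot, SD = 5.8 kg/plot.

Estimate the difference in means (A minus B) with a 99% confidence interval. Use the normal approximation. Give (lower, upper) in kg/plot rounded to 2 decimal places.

SE₁ = s₁/√n₁ = 8.6/√185 = 0.6323; SE₂ = 5.8/√32 = 1.0253.
Independent samples, unequal variances: SE_diff = √(SE₁² + SE₂²) = √(0.39980329 + 1.05124009) = 1.2046.
z* = 2.576, so margin of error = 2.576 × 1.2046 = 3.1030.
Difference in means = 40.5 − 58.1 = -17.6000.
-17.6000 ± 3.1030 → (-20.70, -14.50).

(-20.70, -14.50)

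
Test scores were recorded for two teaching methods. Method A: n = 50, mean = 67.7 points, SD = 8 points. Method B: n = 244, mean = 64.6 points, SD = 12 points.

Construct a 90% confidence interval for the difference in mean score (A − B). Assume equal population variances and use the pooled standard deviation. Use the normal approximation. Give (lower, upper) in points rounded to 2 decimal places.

(0.18, 6.02)

Pooled variance s_p² = [49·8² + 243·12²] / (50+244−2) = 130.5753, so s_p = 11.4270.
SE_diff = s_p·√(1/n₁ + 1/n₂) = 11.4270·√(1/50 + 1/244) = 1.7739.
z* = 1.645; margin = 1.645 × 1.7739 = 2.9181.
Difference = 67.7 − 64.6 = 3.1000.
3.1000 ± 2.9181 → (0.18, 6.02).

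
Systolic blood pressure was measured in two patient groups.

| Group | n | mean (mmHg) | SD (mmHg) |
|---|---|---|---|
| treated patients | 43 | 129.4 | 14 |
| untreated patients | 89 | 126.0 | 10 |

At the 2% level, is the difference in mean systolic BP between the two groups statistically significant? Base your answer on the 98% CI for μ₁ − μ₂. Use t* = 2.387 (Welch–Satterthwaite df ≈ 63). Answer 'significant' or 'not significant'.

not significant

Per-group SEs: s₁/√n₁ = 14/√43 = 2.1350, s₂/√n₂ = 10/√89 = 1.0600.
Unpooled SE of the difference: √(4.558225 + 1.1236) = 2.3837.
Margin of error = t* · SE = 2.387 × 2.3837 = 5.6899.
x̄₁ − x̄₂ = 129.4 − 126.0 = 3.4000.
CI: 3.4000 ± 5.6899 = (-2.2899, 9.0899).
The interval (-2.2899, 9.0899) contains 0, so the difference is not significant.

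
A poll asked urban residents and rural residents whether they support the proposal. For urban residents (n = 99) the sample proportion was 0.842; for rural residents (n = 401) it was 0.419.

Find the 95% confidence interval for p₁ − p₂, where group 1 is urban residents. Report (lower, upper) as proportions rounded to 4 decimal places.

(0.3364, 0.5096)

SE₁ = √(p̂₁(1−p̂₁)/n₁) = √(0.8420·0.1580/99) = 0.03666; SE₂ = √(0.4190·0.5810/401) = 0.02464.
Independent samples: SE of the difference = √(SE₁² + SE₂²) = √(0.0013439556 + 0.0006071296) = 0.04417.
z* for 95% confidence is 1.960, so the margin of error is 1.960 × 0.04417 = 0.08657.
Point estimate p̂₁ − p̂₂ = 0.8420 − 0.4190 = 0.4230.
0.4230 ± 0.08657 → (0.3364, 0.5096).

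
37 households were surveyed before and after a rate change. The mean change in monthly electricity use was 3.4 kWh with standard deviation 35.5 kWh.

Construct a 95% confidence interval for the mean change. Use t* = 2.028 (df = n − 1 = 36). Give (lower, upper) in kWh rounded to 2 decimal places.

(-8.44, 15.24)

This is a matched-pairs design, so SE = s_d/√n = 35.5/√37 = 5.8362.
Margin = 2.028 × 5.8362 = 11.8358; the interval is 3.4 ± 11.8358 = (-8.44, 15.24).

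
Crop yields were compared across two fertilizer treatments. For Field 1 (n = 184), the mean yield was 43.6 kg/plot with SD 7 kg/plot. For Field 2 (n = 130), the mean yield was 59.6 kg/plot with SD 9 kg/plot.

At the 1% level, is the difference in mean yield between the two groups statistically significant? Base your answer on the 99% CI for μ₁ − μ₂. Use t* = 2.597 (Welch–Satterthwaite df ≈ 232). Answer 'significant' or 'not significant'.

significant

SE₁ = s₁/√n₁ = 7/√184 = 0.5160; SE₂ = 9/√130 = 0.7894.
Independent samples, unequal variances: SE_diff = √(SE₁² + SE₂²) = √(0.266256 + 0.62315236) = 0.9431.
t* = 2.597, so margin of error = 2.597 × 0.9431 = 2.4492.
Difference in means = 43.6 − 59.6 = -16.0000.
-16.0000 ± 2.4492 → (-18.4492, -13.5508).
The interval (-18.4492, -13.5508) does not contain 0, so the difference is significant.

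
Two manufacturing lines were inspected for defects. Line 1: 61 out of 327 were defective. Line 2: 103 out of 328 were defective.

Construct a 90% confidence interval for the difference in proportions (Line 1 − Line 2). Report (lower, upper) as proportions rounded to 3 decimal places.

(-0.183, -0.072)

p̂₁ = 61/327 = 0.1865 and p̂₂ = 103/328 = 0.3140.
SE₁ = √(p̂₁(1−p̂₁)/n₁) = √(0.1865·0.8135/327) = 0.02154; SE₂ = √(0.3140·0.6860/328) = 0.02563.
Independent samples: SE of the difference = √(SE₁² + SE₂²) = √(0.0004639716 + 0.0006568969) = 0.03348.
z* for 90% confidence is 1.645, so the margin of error is 1.645 × 0.03348 = 0.05507.
Point estimate p̂₁ − p̂₂ = 0.1865 − 0.3140 = -0.1275.
-0.1275 ± 0.05507 → (-0.183, -0.072).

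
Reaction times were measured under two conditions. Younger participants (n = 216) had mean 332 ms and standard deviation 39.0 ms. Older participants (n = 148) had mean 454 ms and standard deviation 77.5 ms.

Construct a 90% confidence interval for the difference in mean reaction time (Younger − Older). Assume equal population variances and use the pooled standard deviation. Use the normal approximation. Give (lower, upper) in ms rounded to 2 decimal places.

s_p = √[((n₁−1)s₁² + (n₂−1)s₂²)/(n₁+n₂−2)] = √[(215·39.0² + 147·77.5²)/362] = 57.8131.
SE = 57.8131·√(1/216 + 1/148) = 6.1691.
With z* = 1.645, margin = 1.645 × 6.1691 = 10.1482.
x̄₁ − x̄₂ = 332 − 454 = -122.0000; interval -122.0000 ± 10.1482 = (-132.15, -111.85).

(-132.15, -111.85)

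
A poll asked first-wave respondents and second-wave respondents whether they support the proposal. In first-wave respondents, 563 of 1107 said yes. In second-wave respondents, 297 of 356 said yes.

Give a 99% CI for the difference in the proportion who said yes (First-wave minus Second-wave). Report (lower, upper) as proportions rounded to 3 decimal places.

(-0.390, -0.262)

First, p̂₁ = 563/1107 = 0.5086; p̂₂ = 297/356 = 0.8343.
The two standard errors are √(0.5086×0.4914/1107) = 0.01503 and √(0.8343×0.1657/356) = 0.01971.
Because the samples are independent, SE_diff = √(0.01503² + 0.01971²) = 0.02479.
Using z* = 2.576 for 99%, ME = 2.576 × 0.02479 = 0.06386.
p̂₁ − p̂₂ = -0.3257; interval -0.3257 ± 0.06386 gives (-0.390, -0.262).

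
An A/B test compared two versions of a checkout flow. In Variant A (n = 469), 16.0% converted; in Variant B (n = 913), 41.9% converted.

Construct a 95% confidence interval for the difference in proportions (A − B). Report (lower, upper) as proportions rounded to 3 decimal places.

(-0.305, -0.213)

The two standard errors are √(0.1600×0.8400/469) = 0.01693 and √(0.4190×0.5810/913) = 0.01633.
Because the samples are independent, SE_diff = √(0.01693² + 0.01633²) = 0.02352.
Using z* = 1.960 for 95%, ME = 1.960 × 0.02352 = 0.04610.
p̂₁ − p̂₂ = -0.2590; interval -0.2590 ± 0.04610 gives (-0.305, -0.213).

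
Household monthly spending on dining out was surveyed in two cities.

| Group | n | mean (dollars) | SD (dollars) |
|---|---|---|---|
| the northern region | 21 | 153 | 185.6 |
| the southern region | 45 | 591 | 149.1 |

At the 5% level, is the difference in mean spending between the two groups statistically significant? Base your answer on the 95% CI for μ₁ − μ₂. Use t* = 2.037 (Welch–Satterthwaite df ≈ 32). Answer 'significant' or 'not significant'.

Per-group SEs: s₁/√n₁ = 185.6/√21 = 40.5012, s₂/√n₂ = 149.1/√45 = 22.2265.
Unpooled SE of the difference: √(1640.34720144 + 494.01730225) = 46.1992.
Margin of error = t* · SE = 2.037 × 46.1992 = 94.1078.
x̄₁ − x̄₂ = 153 − 591 = -438.0000.
CI: -438.0000 ± 94.1078 = (-532.1078, -343.8922).
The interval (-532.1078, -343.8922) does not contain 0, so the difference is significant.

significant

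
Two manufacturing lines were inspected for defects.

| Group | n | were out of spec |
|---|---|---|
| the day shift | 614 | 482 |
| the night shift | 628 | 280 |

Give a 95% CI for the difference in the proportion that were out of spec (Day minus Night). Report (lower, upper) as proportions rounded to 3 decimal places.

Sample proportions: 482/614 = 0.7850, 280/628 = 0.4459.
Each SE is √(p̂(1−p̂)/n): √(0.7850·0.2150/614) = 0.01658 and √(0.4459·0.5541/628) = 0.01984.
SE(p̂₁ − p̂₂) = √(SE₁² + SE₂²) = √(0.0002748964 + 0.0003936256) = 0.02586, since the two samples are independent.
At 95% confidence z* = 1.960; margin = 1.960 × 0.02586 = 0.05069.
The difference is 0.7850 − 0.4459 = 0.3391, so the interval is 0.3391 ± 0.05069 = (0.288, 0.390).

(0.288, 0.390)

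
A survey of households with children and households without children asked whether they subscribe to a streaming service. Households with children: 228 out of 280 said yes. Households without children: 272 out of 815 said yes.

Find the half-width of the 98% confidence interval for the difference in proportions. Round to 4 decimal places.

0.0663

p̂₁ = 228/280 = 0.8143 and p̂₂ = 272/815 = 0.3337.
SE₁ = √(p̂₁(1−p̂₁)/n₁) = √(0.8143·0.1857/280) = 0.02324; SE₂ = √(0.3337·0.6663/815) = 0.01652.
Independent samples: SE of the difference = √(SE₁² + SE₂²) = √(0.0005400976 + 0.0002729104) = 0.02851.
z* for 98% confidence is 2.326, so the margin of error is 2.326 × 0.02851 = 0.06631.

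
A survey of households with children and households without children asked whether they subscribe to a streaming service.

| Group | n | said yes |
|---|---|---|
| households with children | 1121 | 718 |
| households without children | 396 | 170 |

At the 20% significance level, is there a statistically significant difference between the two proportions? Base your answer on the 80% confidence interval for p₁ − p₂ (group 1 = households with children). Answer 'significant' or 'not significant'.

First, p̂₁ = 718/1121 = 0.6405; p̂₂ = 170/396 = 0.4293.
The two standard errors are √(0.6405×0.3595/1121) = 0.01433 and √(0.4293×0.5707/396) = 0.02487.
Because the samples are independent, SE_diff = √(0.01433² + 0.02487²) = 0.02870.
Using z* = 1.282 for 80%, ME = 1.282 × 0.02870 = 0.03679.
p̂₁ − p̂₂ = 0.2112; interval 0.2112 ± 0.03679 gives (0.17441, 0.24799).
The interval (0.17441, 0.24799) does not contain 0, so the difference is significant.

significant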